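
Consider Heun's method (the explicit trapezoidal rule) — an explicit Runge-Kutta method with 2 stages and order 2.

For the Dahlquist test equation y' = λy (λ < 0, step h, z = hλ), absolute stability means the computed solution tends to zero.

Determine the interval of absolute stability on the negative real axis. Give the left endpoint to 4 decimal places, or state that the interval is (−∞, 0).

Set f=λy, z=hλ:
  order 2, 2-stage ⇒ R(z)=1+z+z^2/2
  (e.g. R(-1.09)=0.50405, |R|=0.50405)

Boundary: |R(x)|=1, x<0.
x=-1.09: |R|=0.5040
|R(-2.19)|=1.2080 |R(-2.15)|=1.1612 |R(-0.86)|=0.5098
Bisect:
  x_lo=-2.7706 |R|=2.0675  x_hi=-0.1995 |R|=0.8204
  mid=-1.48507 |R|=0.61765 →hi
  mid=-2.12783 |R|=1.13601 →lo
  mid=-1.80645 |R|=0.82518 →hi
  mid=-1.96714 |R|=0.96768 →hi
  mid=-2.04749 |R|=1.04862 →lo
  mid=-2.00732 |R|=1.00734 →lo
  mid=-1.98723 |R|=0.98731 →hi
  ...
  [-2.00010,-1.99994] ⇒ x*=-2.0000
Interval (-2.0000, 0).

(-2.0000, 0).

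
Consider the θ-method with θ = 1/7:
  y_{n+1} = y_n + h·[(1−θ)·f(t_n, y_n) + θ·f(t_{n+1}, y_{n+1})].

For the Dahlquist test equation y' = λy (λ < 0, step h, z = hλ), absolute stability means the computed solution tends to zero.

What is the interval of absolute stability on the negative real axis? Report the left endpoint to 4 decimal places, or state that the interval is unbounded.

On y'=λy, z=hλ:
  y_{n+1} = y_n + z·[6/7·y_n + 1/7·y_{n+1}] ⇒ (1 − 1/7z)y_{n+1} = (1 + 6/7z)y_n
  so R(z) = (1 + 6/7z)/(1 − 1/7z).

Boundary: |R(x)|=1, x<0.
x=-1.29: |R|=0.0893
R=−1: 1+6/7x = −1+1/7x ⇒ -5/7x=2 ⇒ x=2/(-5/7)=-2.8000
Confirm numerically:
  x=-2.299: |R|=0.73062 <1
  x=-1.901: |R|=0.49500 <1
  x=-1.635: |R|=0.32542 <1
  x=-3.192: |R|=1.19231 >1
  x=-3.119: |R|=1.15762 >1
  x=-2.847: |R|=1.02387 >1
Stable set (-2.8000, 0).

z∈(-2.8000,0).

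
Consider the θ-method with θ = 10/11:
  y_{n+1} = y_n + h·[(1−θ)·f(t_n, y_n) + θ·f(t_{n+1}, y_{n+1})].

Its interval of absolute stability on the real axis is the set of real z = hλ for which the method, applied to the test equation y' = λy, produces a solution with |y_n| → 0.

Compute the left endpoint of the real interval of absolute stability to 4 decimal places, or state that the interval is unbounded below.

On y'=λy, z=hλ:
  y_{n+1} = y_n + z·[1/11·y_n + 10/11·y_{n+1}] ⇒ (1 − 10/11z)y_{n+1} = (1 + 1/11z)y_n
  Hence R(z) = (1 + 1/11z)/(1 − 10/11z).

Solve |R(x)|<1 on ℝ⁻.
x=-1.53: |R|=0.3601
x=-2: |R|=0.2903
x=-10: |R|=0.0090
x=-100: |R|=0.0880
θ=10/11≥1/2 ⇒ |1+1/11x|<|1−10/11x| ∀x<0 ⇒ interval (−∞,0).

interval (−∞, 0).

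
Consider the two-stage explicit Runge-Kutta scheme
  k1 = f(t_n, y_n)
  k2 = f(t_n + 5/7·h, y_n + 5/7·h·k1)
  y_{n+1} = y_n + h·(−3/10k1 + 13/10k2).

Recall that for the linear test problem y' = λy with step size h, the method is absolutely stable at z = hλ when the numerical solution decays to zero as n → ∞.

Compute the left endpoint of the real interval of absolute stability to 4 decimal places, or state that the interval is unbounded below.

z* = -1.0769.

Set f=λy, z=hλ:
  k1=λy_n ⇒ h·k1=z·y_n;  k2=λ(1+5/7z)y_n ⇒ h·k2=z(1+5/7z)y_n
  y_{n+1}/y_n = 1 − 3/10z + 13/10z(1+5/7z) = 1 + z + 13/14z²
  Hence R(z) = 1 + z + 13/14z².

Need |R(x)|<1, x<0.
x=-0.79: |R|=0.7895
R=1: x+13/14x²=0 ⇒ x=−14/13=-1.0769; min R=1−1/(4·13/14)=0.7308>−1
Confirm numerically:
  x=-1.043: |R|=0.96715 <1
  x=-0.830: |R|=0.80969 <1
  x=-0.748: |R|=0.77154 <1
  x=-0.563: |R|=0.73133 <1
  x=-1.400: |R|=1.42000 >1
  x=-1.296: |R|=1.26364 >1
Interval (-1.0769, 0).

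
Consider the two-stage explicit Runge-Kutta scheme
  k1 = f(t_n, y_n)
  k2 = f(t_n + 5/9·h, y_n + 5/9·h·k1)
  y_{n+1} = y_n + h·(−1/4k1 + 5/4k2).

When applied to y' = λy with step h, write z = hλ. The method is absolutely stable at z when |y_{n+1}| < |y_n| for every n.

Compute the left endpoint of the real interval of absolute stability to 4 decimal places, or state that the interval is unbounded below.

Test eqn y'=λy, z=hλ:
  k1=λy_n ⇒ h·k1=z·y_n;  k2=λ(1+5/9z)y_n ⇒ h·k2=z(1+5/9z)y_n
  y_{n+1}/y_n = 1 − 1/4z + 5/4z(1+5/9z) = 1 + z + 25/36z²
  so R(z) = 1 + z + 25/36z².

Need |R(x)|<1, x<0.
x=-0.45: |R|=0.6906
R=1: x+25/36x²=0 ⇒ x=−36/25=-1.4400; min R=1−1/(4·25/36)=0.6400>−1
Confirm numerically:
  x=-0.885: |R|=0.65891 <1
  x=-0.736: |R|=0.64018 <1
  x=-0.690: |R|=0.64062 <1
  x=-1.912: |R|=1.62671 >1
  x=-1.481: |R|=1.04217 >1
Stable set (-1.4400, 0).

left endpoint -1.4400.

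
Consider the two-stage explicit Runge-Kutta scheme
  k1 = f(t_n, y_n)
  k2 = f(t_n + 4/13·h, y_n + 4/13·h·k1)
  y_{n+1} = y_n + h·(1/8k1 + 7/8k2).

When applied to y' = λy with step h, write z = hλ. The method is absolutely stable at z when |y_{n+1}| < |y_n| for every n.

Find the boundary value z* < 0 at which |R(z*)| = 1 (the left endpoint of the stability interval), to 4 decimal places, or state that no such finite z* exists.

Set f=λy, z=hλ:
  k1=λy_n ⇒ h·k1=z·y_n;  k2=λ(1+4/13z)y_n ⇒ h·k2=z(1+4/13z)y_n
  y_{n+1}/y_n = 1 + 1/8z + 7/8z(1+4/13z) = 1 + z + 7/26z²
  so R(z) = 1 + z + 7/26z².

Find x<0 with |R(x)|<1.
x=-1.78: |R|=0.0730
R=1: x+7/26x²=0 ⇒ x=−26/7=-3.7143; min R=1−1/(4·7/26)=0.0714>−1
Confirm numerically:
  x=-3.303: |R|=0.63426 <1
  x=-3.196: |R|=0.55404 <1
  x=-3.108: |R|=0.49268 <1
  x=-4.262: |R|=1.62848 >1
  x=-4.181: |R|=1.52536 >1
  x=-3.917: |R|=1.21378 >1
Interval (-3.7143, 0).

z* = -3.7143.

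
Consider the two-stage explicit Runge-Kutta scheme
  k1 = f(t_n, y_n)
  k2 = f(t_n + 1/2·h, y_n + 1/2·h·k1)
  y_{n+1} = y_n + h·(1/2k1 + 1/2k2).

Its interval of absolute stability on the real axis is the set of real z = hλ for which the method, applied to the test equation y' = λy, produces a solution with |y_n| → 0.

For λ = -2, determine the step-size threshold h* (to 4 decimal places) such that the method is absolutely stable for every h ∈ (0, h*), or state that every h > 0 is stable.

Test eqn y'=λy, z=hλ:
  k1=λy_n ⇒ h·k1=z·y_n;  k2=λ(1+1/2z)y_n ⇒ h·k2=z(1+1/2z)y_n
  y_{n+1}/y_n = 1 + 1/2z + 1/2z(1+1/2z) = 1 + z + 1/4z²
  R(z) = 1 + z + 1/4z².

Solve |R(x)|<1 on ℝ⁻.
x=-1.58: |R|=0.0441
R=1: x+1/4x²=0 ⇒ x=−4=-4.0000; min R=1−1/(4·1/4)=0.0000>−1
Confirm numerically:
  x=-3.943: |R|=0.94381 <1
  x=-3.079: |R|=0.29106 <1
  x=-2.641: |R|=0.10272 <1
  x=-1.703: |R|=0.02205 <1
  x=-4.587: |R|=1.67314 >1
  x=-4.157: |R|=1.16316 >1
  x=-4.107: |R|=1.10986 >1
Interval (-4.0000, 0).

(-4.0000,0); λ=-2 ⇒ h* = (4)/2 = 2.0000.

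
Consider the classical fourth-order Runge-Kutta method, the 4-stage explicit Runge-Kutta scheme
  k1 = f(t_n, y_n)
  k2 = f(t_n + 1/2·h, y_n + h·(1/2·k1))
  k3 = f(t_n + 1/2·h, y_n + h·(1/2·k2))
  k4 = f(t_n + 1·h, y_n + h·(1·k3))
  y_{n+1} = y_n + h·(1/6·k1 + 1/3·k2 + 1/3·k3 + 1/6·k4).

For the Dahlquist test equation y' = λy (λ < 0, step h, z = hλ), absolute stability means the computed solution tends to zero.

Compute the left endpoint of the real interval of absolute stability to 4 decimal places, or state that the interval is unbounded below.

z* = -2.7853.

With y'=λy (z=hλ):
  order 4, 4-stage ⇒ R(z)=1+z+z^2/2+z^3/6+z^4/24
  (e.g. R(-0.93)=0.39956, |R|=0.39956)

Boundary: |R(x)|=1, x<0.
x=-0.93: |R|=0.3996
|R(-2.84)|=1.0857 |R(-2.19)|=0.4159 |R(-1.56)|=0.2708
Bisect:
  x_lo=-3.2383 |R|=1.9272  x_hi=-0.1212 |R|=0.8858
  mid=-1.67974 |R|=0.27283 →hi
  mid=-2.45901 |R|=0.60965 →hi
  mid=-2.84865 |R|=1.09979 →lo
  mid=-2.65383 |R|=0.81922 →hi
  mid=-2.75124 |R|=0.94986 →hi
  mid=-2.79994 |R|=1.02231 →lo
  mid=-2.77559 |R|=0.98547 →hi
  mid=-2.78777 |R|=1.00373 →lo
  ...
  [-2.78548,-2.78529] ⇒ x*=-2.7853
So |R|<1 on (-2.7853, 0).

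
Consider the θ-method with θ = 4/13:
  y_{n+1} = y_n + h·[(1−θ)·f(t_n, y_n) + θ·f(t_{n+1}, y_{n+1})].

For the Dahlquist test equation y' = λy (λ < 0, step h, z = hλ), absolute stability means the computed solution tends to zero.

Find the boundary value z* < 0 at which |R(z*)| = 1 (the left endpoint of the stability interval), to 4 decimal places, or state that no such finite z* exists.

On y'=λy, z=hλ:
  y_{n+1} = y_n + z·[9/13·y_n + 4/13·y_{n+1}] ⇒ (1 − 4/13z)y_{n+1} = (1 + 9/13z)y_n
  ⇒ R(z) = (1 + 9/13z)/(1 − 4/13z).

Boundary: |R(x)|=1, x<0.
x=-1.58: |R|=0.0631
R=−1: 1+9/13x = −1+4/13x ⇒ -5/13x=2 ⇒ x=2/(-5/13)=-5.2000
Confirm numerically:
  x=-4.598: |R|=0.90412 <1
  x=-4.333: |R|=0.85708 <1
  x=-3.179: |R|=0.60705 <1
  x=-2.669: |R|=0.46549 <1
  x=-5.348: |R|=1.02152 >1
  x=-5.286: |R|=1.01259 >1
  x=-5.226: |R|=1.00383 >1
Stable set (-5.2000, 0).

z* = -5.2000.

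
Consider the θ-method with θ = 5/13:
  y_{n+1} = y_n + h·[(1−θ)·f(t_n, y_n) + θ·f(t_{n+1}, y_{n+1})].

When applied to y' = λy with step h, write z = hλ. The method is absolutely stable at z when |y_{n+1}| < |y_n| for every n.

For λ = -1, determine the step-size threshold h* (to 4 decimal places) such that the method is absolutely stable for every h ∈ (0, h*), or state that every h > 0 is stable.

(-8.6667,0); λ=-1 ⇒ h* = (26/3)/1 = 8.6667.

Test eqn y'=λy, z=hλ:
  y_{n+1} = y_n + z·[8/13·y_n + 5/13·y_{n+1}] ⇒ (1 − 5/13z)y_{n+1} = (1 + 8/13z)y_n
  ⇒ R(z) = (1 + 8/13z)/(1 − 5/13z).

Find x<0 with |R(x)|<1.
x=-0.8: |R|=0.3882
R=−1: 1+8/13x = −1+5/13x ⇒ -3/13x=2 ⇒ x=2/(-3/13)=-8.6667
Confirm numerically:
  x=-8.304: |R|=0.98004 <1
  x=-7.928: |R|=0.95790 <1
  x=-7.711: |R|=0.94439 <1
  x=-6.094: |R|=0.82245 <1
  x=-9.241: |R|=1.02910 >1
  x=-8.878: |R|=1.01105 >1
So |R|<1 on (-8.6667, 0).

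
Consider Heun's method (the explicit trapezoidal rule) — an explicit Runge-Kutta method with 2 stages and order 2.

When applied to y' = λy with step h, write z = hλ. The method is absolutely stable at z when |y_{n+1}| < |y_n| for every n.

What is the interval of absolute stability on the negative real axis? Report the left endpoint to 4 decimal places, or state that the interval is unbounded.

(-2.0000, 0).

Test eqn y'=λy, z=hλ:
  order 2, 2-stage ⇒ R(z)=1+z+z^2/2
  (e.g. R(-0.58)=0.58820, |R|=0.58820)

Solve |R(x)|<1 on ℝ⁻.
x=-0.58: |R|=0.5882
|R(-1.88)|=0.8872 |R(-1.13)|=0.5085 |R(-0.92)|=0.5032
Bisect:
  x_lo=-2.5562 |R|=1.7109  x_hi=-0.1275 |R|=0.8806
  mid=-1.34187 |R|=0.55844 →hi
  mid=-1.94906 |R|=0.95035 →hi
  mid=-2.25265 |R|=1.28457 →lo
  mid=-2.10085 |R|=1.10594 →lo
  mid=-2.02495 |R|=1.02527 →lo
  mid=-1.98701 |R|=0.98709 →hi
  mid=-2.00598 |R|=1.00600 →lo
  mid=-1.99649 |R|=0.99650 →hi
  mid=-2.00124 |R|=1.00124 →lo
  mid=-1.99886 |R|=0.99886 →hi
  ...
  [-2.00005,-1.99990] ⇒ x*=-2.0000
Interval (-2.0000, 0).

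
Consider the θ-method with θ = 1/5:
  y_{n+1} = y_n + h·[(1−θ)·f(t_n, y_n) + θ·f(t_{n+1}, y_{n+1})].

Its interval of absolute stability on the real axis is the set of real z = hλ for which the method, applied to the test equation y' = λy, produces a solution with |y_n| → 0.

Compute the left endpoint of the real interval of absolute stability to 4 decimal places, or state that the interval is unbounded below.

Test eqn y'=λy, z=hλ:
  y_{n+1} = y_n + z·[4/5·y_n + 1/5·y_{n+1}] ⇒ (1 − 1/5z)y_{n+1} = (1 + 4/5z)y_n
  so R(z) = (1 + 4/5z)/(1 − 1/5z).

Find x<0 with |R(x)|<1.
x=-1.43: |R|=0.1120
R=−1: 1+4/5x = −1+1/5x ⇒ -3/5x=2 ⇒ x=2/(-3/5)=-3.3333
Confirm numerically:
  x=-2.442: |R|=0.64069 <1
  x=-1.943: |R|=0.39925 <1
  x=-1.450: |R|=0.12403 <1
  x=-3.789: |R|=1.15554 >1
  x=-3.760: |R|=1.14612 >1
Interval (-3.3333, 0).

left endpoint -3.3333.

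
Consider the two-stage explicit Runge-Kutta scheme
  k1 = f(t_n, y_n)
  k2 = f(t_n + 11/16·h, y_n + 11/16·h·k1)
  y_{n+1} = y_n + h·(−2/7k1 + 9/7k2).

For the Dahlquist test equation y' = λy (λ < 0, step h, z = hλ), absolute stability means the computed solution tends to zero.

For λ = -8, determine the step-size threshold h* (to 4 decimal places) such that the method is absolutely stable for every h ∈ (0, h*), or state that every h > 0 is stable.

(-1.1313,0); λ=-8 ⇒ h* = (112/99)/8 = 0.1414.

On y'=λy, z=hλ:
  k1=λy_n ⇒ h·k1=z·y_n;  k2=λ(1+11/16z)y_n ⇒ h·k2=z(1+11/16z)y_n
  y_{n+1}/y_n = 1 − 2/7z + 9/7z(1+11/16z) = 1 + z + 99/112z²
  R(z) = 1 + z + 99/112z².

Find x<0 with |R(x)|<1.
x=-0.39: |R|=0.7444
R=1: x+99/112x²=0 ⇒ x=−112/99=-1.1313; min R=1−1/(4·99/112)=0.7172>−1
Confirm numerically:
  x=-1.086: |R|=0.95650 <1
  x=-1.011: |R|=0.89248 <1
  x=-0.591: |R|=0.71774 <1
  x=-0.473: |R|=0.72476 <1
  x=-1.619: |R|=1.69792 >1
  x=-1.534: |R|=1.54602 >1
  x=-1.300: |R|=1.19384 >1
So |R|<1 on (-1.1313, 0).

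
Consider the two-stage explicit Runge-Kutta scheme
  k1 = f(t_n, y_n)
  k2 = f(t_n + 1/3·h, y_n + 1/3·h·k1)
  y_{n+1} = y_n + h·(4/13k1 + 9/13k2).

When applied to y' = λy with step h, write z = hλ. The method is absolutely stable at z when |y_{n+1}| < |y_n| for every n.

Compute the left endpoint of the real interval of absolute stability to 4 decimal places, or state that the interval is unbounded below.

left endpoint -4.3333.

On y'=λy, z=hλ:
  k1=λy_n ⇒ h·k1=z·y_n;  k2=λ(1+1/3z)y_n ⇒ h·k2=z(1+1/3z)y_n
  y_{n+1}/y_n = 1 + 4/13z + 9/13z(1+1/3z) = 1 + z + 3/13z²
  ⇒ R(z) = 1 + z + 3/13z².

Boundary: |R(x)|=1, x<0.
x=-1.03: |R|=0.2148
R=1: x+3/13x²=0 ⇒ x=−13/3=-4.3333; min R=1−1/(4·3/13)=-0.0833>−1
Confirm numerically:
  x=-4.133: |R|=0.80893 <1
  x=-3.530: |R|=0.34559 <1
  x=-2.984: |R|=0.07083 <1
  x=-1.846: |R|=0.05960 <1
  x=-4.545: |R|=1.22201 >1
  x=-4.392: |R|=1.05946 >1
  x=-4.379: |R|=1.04615 >1
So |R|<1 on (-4.3333, 0).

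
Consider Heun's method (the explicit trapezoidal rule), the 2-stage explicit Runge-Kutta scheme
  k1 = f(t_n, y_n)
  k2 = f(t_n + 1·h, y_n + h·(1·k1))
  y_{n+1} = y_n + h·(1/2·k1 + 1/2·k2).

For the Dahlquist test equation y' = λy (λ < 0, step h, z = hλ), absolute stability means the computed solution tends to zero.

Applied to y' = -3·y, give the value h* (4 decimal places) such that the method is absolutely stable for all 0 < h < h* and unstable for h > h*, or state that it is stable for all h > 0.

(-2.0000,0); λ=-3 ⇒ h* = 0.6667.

Set f=λy, z=hλ:
  order 2, 2-stage ⇒ R(z)=1+z+z^2/2
  (e.g. R(-1.29)=0.54205, |R|=0.54205)

Boundary: |R(x)|=1, x<0.
x=-1.29: |R|=0.5421
|R(-1.41)|=0.5840 |R(-1.31)|=0.5481 |R(-0.78)|=0.5242
Bisect:
  x_lo=-2.6352 |R|=1.8369  x_hi=-0.3696 |R|=0.6987
  mid=-1.50240 |R|=0.62620 →hi
  mid=-2.06879 |R|=1.07115 →lo
  mid=-1.78559 |R|=0.80858 →hi
  mid=-1.92719 |R|=0.92984 →hi
  mid=-1.99799 |R|=0.99799 →hi
  mid=-2.03339 |R|=1.03394 →lo
  mid=-2.01569 |R|=1.01581 →lo
  mid=-2.00684 |R|=1.00686 →lo
  ...
  [-2.00006,-1.99992] ⇒ x*=-2.0000
So |R|<1 on (-2.0000, 0).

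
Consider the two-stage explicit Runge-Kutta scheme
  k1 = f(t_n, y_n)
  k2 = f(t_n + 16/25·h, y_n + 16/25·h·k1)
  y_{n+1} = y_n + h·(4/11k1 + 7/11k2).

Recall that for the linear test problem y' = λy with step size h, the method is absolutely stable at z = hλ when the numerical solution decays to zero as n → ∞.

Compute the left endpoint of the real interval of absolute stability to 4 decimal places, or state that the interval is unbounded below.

z* = -2.4554.

Set f=λy, z=hλ:
  k1=λy_n ⇒ h·k1=z·y_n;  k2=λ(1+16/25z)y_n ⇒ h·k2=z(1+16/25z)y_n
  y_{n+1}/y_n = 1 + 4/11z + 7/11z(1+16/25z) = 1 + z + 112/275z²
  ⇒ R(z) = 1 + z + 112/275z².

Solve |R(x)|<1 on ℝ⁻.
x=-1.37: |R|=0.3944
R=1: x+112/275x²=0 ⇒ x=−275/112=-2.4554; min R=1−1/(4·112/275)=0.3862>−1
Confirm numerically:
  x=-2.272: |R|=0.83034 <1
  x=-1.890: |R|=0.56482 <1
  x=-1.738: |R|=0.49223 <1
  x=-3.029: |R|=1.70766 >1
  x=-2.824: |R|=1.42399 >1
  x=-2.499: |R|=1.04442 >1
Interval (-2.4554, 0).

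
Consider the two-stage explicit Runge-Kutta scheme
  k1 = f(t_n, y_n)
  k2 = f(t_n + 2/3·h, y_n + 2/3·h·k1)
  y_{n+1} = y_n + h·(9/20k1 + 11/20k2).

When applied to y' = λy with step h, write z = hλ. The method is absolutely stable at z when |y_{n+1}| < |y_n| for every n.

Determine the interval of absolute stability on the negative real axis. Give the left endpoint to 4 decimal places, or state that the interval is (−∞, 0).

On y'=λy, z=hλ:
  k1=λy_n ⇒ h·k1=z·y_n;  k2=λ(1+2/3z)y_n ⇒ h·k2=z(1+2/3z)y_n
  y_{n+1}/y_n = 1 + 9/20z + 11/20z(1+2/3z) = 1 + z + 11/30z²
  ⇒ R(z) = 1 + z + 11/30z².

Solve |R(x)|<1 on ℝ⁻.
x=-0.94: |R|=0.3840
R=1: x+11/30x²=0 ⇒ x=−30/11=-2.7273; min R=1−1/(4·11/30)=0.3182>−1
Confirm numerically:
  x=-1.877: |R|=0.41481 <1
  x=-1.800: |R|=0.38800 <1
  x=-1.384: |R|=0.31833 <1
  x=-3.254: |R|=1.62846 >1
  x=-3.226: |R|=1.58993 >1
  x=-2.778: |R|=1.05167 >1
So |R|<1 on (-2.7273, 0).

z∈(-2.7273,0).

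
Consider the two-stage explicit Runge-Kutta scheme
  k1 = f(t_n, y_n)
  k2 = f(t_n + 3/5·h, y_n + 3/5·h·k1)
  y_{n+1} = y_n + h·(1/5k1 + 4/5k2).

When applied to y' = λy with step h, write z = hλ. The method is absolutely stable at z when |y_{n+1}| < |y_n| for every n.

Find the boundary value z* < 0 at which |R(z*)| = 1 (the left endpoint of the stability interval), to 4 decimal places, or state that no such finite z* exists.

With y'=λy (z=hλ):
  k1=λy_n ⇒ h·k1=z·y_n;  k2=λ(1+3/5z)y_n ⇒ h·k2=z(1+3/5z)y_n
  y_{n+1}/y_n = 1 + 1/5z + 4/5z(1+3/5z) = 1 + z + 12/25z²
  ⇒ R(z) = 1 + z + 12/25z².

Need |R(x)|<1, x<0.
x=-0.64: |R|=0.5566
R=1: x+12/25x²=0 ⇒ x=−25/12=-2.0833; min R=1−1/(4·12/25)=0.4792>−1
Confirm numerically:
  x=-1.997: |R|=0.91724 <1
  x=-0.844: |R|=0.49792 <1
  x=-0.834: |R|=0.49987 <1
  x=-2.413: |R|=1.38183 >1
  x=-2.280: |R|=1.21523 >1
  x=-2.254: |R|=1.18465 >1
So |R|<1 on (-2.0833, 0).

left endpoint -2.0833.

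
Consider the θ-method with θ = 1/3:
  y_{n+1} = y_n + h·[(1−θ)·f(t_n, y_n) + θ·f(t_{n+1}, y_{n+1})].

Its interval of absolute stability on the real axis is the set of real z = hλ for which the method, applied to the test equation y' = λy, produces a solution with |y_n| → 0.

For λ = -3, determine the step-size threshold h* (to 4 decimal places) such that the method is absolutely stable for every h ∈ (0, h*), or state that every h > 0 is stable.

(-6.0000,0); λ=-3 ⇒ h* = (6)/3 = 2.0000.

With y'=λy (z=hλ):
  y_{n+1} = y_n + z·[2/3·y_n + 1/3·y_{n+1}] ⇒ (1 − 1/3z)y_{n+1} = (1 + 2/3z)y_n
  Hence R(z) = (1 + 2/3z)/(1 − 1/3z).

Find x<0 with |R(x)|<1.
x=-0.5: |R|=0.5714
R=−1: 1+2/3x = −1+1/3x ⇒ -1/3x=2 ⇒ x=2/(-1/3)=-6.0000
Confirm numerically:
  x=-5.035: |R|=0.87990 <1
  x=-5.015: |R|=0.87711 <1
  x=-3.511: |R|=0.61772 <1
  x=-3.158: |R|=0.53849 <1
  x=-6.353: |R|=1.03774 >1
  x=-6.110: |R|=1.01207 >1
So |R|<1 on (-6.0000, 0).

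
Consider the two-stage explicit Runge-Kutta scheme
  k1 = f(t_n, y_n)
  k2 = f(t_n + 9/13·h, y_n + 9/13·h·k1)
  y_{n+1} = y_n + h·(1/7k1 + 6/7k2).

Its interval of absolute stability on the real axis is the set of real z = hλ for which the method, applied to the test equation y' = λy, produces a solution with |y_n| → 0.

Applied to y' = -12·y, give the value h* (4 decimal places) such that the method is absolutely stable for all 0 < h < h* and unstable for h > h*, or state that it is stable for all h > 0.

(-1.6852,0); λ=-12 ⇒ h* = (91/54)/12 = 0.1404.

Set f=λy, z=hλ:
  k1=λy_n ⇒ h·k1=z·y_n;  k2=λ(1+9/13z)y_n ⇒ h·k2=z(1+9/13z)y_n
  y_{n+1}/y_n = 1 + 1/7z + 6/7z(1+9/13z) = 1 + z + 54/91z²
  Hence R(z) = 1 + z + 54/91z².

Solve |R(x)|<1 on ℝ⁻.
x=-0.46: |R|=0.6656
R=1: x+54/91x²=0 ⇒ x=−91/54=-1.6852; min R=1−1/(4·54/91)=0.5787>−1
Confirm numerically:
  x=-1.653: |R|=0.96843 <1
  x=-1.196: |R|=0.65282 <1
  x=-1.130: |R|=0.62772 <1
  x=-0.767: |R|=0.58209 <1
  x=-2.226: |R|=1.71437 >1
  x=-2.216: |R|=1.69802 >1
  x=-2.096: |R|=1.51096 >1
Stable set (-1.6852, 0).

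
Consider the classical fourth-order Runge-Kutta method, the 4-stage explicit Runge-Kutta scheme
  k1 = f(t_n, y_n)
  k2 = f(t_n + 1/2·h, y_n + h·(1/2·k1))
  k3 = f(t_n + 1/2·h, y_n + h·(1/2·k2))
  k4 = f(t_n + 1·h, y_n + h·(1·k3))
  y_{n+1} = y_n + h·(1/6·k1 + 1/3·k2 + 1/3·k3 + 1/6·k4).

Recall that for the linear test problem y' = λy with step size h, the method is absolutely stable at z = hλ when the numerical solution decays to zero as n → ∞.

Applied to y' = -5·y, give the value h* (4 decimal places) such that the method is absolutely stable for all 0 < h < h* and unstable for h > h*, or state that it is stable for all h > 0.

(-2.7853,0); λ=-5 ⇒ h* = 0.5571.

With y'=λy (z=hλ):
  order 4, 4-stage ⇒ R(z)=1+z+z^2/2+z^3/6+z^4/24
  (e.g. R(-0.56)=0.57163, |R|=0.57163)

Solve |R(x)|<1 on ℝ⁻.
x=-0.56: |R|=0.5716
|R(-1.65)|=0.2714 |R(-1.35)|=0.2896 |R(-0.74)|=0.4788
Bisect:
  x_lo=-3.4441 |R|=2.5405  x_hi=-0.3118 |R|=0.7321
  mid=-1.87794 |R|=0.29980 →hi
  mid=-2.66101 |R|=0.82823 →hi
  mid=-3.05254 |R|=1.48358 →lo
  mid=-2.85678 |R|=1.11323 →lo
  mid=-2.75889 |R|=0.96092 →hi
  mid=-2.80783 |R|=1.03452 →lo
  mid=-2.78336 |R|=0.99709 →hi
  mid=-2.79560 |R|=1.01565 →lo
  mid=-2.78948 |R|=1.00633 →lo
  ...
  [-2.78547,-2.78528] ⇒ x*=-2.7853
So |R|<1 on (-2.7853, 0).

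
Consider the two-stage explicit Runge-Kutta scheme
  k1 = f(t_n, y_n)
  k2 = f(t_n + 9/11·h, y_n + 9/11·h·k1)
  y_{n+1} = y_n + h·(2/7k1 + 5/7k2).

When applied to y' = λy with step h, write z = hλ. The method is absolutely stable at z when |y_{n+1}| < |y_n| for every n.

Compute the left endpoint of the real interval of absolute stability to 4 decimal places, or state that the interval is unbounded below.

left endpoint -1.7111.

With y'=λy (z=hλ):
  k1=λy_n ⇒ h·k1=z·y_n;  k2=λ(1+9/11z)y_n ⇒ h·k2=z(1+9/11z)y_n
  y_{n+1}/y_n = 1 + 2/7z + 5/7z(1+9/11z) = 1 + z + 45/77z²
  ⇒ R(z) = 1 + z + 45/77z².

Need |R(x)|<1, x<0.
x=-1.72: |R|=1.0089
R=1: x+45/77x²=0 ⇒ x=−77/45=-1.7111; min R=1−1/(4·45/77)=0.5722>−1
Confirm numerically:
  x=-1.383: |R|=0.73481 <1
  x=-1.356: |R|=0.71859 <1
  x=-1.179: |R|=0.63336 <1
  x=-0.859: |R|=0.57223 <1
  x=-2.081: |R|=1.44985 >1
  x=-1.747: |R|=1.03664 >1
Interval (-1.7111, 0).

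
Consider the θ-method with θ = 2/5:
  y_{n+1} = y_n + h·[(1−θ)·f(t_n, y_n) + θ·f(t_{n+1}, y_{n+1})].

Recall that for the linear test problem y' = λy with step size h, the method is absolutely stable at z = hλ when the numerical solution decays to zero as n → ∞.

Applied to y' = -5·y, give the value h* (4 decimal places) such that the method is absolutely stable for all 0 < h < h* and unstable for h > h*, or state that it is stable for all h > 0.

With y'=λy (z=hλ):
  y_{n+1} = y_n + z·[3/5·y_n + 2/5·y_{n+1}] ⇒ (1 − 2/5z)y_{n+1} = (1 + 3/5z)y_n
  so R(z) = (1 + 3/5z)/(1 − 2/5z).

Solve |R(x)|<1 on ℝ⁻.
x=-1.26: |R|=0.1622
R=−1: 1+3/5x = −1+2/5x ⇒ -1/5x=2 ⇒ x=2/(-1/5)=-10.0000
Confirm numerically:
  x=-7.187: |R|=0.85481 <1
  x=-6.151: |R|=0.77754 <1
  x=-5.323: |R|=0.70107 <1
  x=-4.317: |R|=0.58317 <1
  x=-10.587: |R|=1.02243 >1
  x=-10.193: |R|=1.00760 >1
Interval (-10.0000, 0).

(-10.0000,0); λ=-5 ⇒ h* = (10)/5 = 2.0000.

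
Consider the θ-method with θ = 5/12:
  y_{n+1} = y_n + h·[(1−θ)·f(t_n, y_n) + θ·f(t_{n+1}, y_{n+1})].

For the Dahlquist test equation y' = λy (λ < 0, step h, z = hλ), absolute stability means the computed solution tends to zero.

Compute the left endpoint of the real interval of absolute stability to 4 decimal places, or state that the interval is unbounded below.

With y'=λy (z=hλ):
  y_{n+1} = y_n + z·[7/12·y_n + 5/12·y_{n+1}] ⇒ (1 − 5/12z)y_{n+1} = (1 + 7/12z)y_n
  Hence R(z) = (1 + 7/12z)/(1 − 5/12z).

Boundary: |R(x)|=1, x<0.
x=-1.19: |R|=0.2045
R=−1: 1+7/12x = −1+5/12x ⇒ -1/6x=2 ⇒ x=2/(-1/6)=-12.0000
Confirm numerically:
  x=-7.601: |R|=0.82406 <1
  x=-6.540: |R|=0.75570 <1
  x=-5.106: |R|=0.63261 <1
  x=-12.566: |R|=1.01513 >1
  x=-12.114: |R|=1.00314 >1
Stable set (-12.0000, 0).

z* = -12.0000.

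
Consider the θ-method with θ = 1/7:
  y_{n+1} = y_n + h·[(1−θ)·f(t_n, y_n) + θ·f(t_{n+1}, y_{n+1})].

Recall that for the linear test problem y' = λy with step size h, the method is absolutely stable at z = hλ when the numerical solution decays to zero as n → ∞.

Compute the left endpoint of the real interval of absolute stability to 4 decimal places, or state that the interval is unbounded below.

Test eqn y'=λy, z=hλ:
  y_{n+1} = y_n + z·[6/7·y_n + 1/7·y_{n+1}] ⇒ (1 − 1/7z)y_{n+1} = (1 + 6/7z)y_n
  ⇒ R(z) = (1 + 6/7z)/(1 − 1/7z).

Find x<0 with |R(x)|<1.
x=-0.76: |R|=0.3144
R=−1: 1+6/7x = −1+1/7x ⇒ -5/7x=2 ⇒ x=2/(-5/7)=-2.8000
Confirm numerically:
  x=-1.901: |R|=0.49500 <1
  x=-1.779: |R|=0.41850 <1
  x=-1.696: |R|=0.36523 <1
  x=-1.270: |R|=0.07497 <1
  x=-3.351: |R|=1.26616 >1
  x=-3.246: |R|=1.21765 >1
  x=-2.865: |R|=1.03294 >1
Interval (-2.8000, 0).

z* = -2.8000.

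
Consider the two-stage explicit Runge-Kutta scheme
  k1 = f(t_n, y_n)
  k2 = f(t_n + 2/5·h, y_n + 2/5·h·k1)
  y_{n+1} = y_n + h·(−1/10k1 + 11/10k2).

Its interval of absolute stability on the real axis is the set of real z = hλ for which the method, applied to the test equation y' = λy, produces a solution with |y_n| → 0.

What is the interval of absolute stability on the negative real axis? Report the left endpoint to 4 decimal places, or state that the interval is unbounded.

(-2.2727, 0).

With y'=λy (z=hλ):
  k1=λy_n ⇒ h·k1=z·y_n;  k2=λ(1+2/5z)y_n ⇒ h·k2=z(1+2/5z)y_n
  y_{n+1}/y_n = 1 − 1/10z + 11/10z(1+2/5z) = 1 + z + 11/25z²
  so R(z) = 1 + z + 11/25z².

Boundary: |R(x)|=1, x<0.
x=-0.31: |R|=0.7323
R=1: x+11/25x²=0 ⇒ x=−25/11=-2.2727; min R=1−1/(4·11/25)=0.4318>−1
Confirm numerically:
  x=-2.093: |R|=0.83449 <1
  x=-1.574: |R|=0.51609 <1
  x=-1.437: |R|=0.47159 <1
  x=-1.266: |R|=0.43921 <1
  x=-2.848: |R|=1.72089 >1
  x=-2.838: |R|=1.70587 >1
So |R|<1 on (-2.2727, 0).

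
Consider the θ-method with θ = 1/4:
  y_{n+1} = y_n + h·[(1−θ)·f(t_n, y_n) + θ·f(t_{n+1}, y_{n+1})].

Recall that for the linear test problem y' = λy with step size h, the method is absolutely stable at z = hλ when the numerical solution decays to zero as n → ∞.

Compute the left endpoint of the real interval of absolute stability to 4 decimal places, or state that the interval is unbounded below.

Set f=λy, z=hλ:
  y_{n+1} = y_n + z·[3/4·y_n + 1/4·y_{n+1}] ⇒ (1 − 1/4z)y_{n+1} = (1 + 3/4z)y_n
  Hence R(z) = (1 + 3/4z)/(1 − 1/4z).

Boundary: |R(x)|=1, x<0.
x=-0.84: |R|=0.3058
R=−1: 1+3/4x = −1+1/4x ⇒ -1/2x=2 ⇒ x=2/(-1/2)=-4.0000
Confirm numerically:
  x=-3.250: |R|=0.79310 <1
  x=-3.098: |R|=0.74584 <1
  x=-1.981: |R|=0.32486 <1
  x=-4.564: |R|=1.13171 >1
  x=-4.232: |R|=1.05637 >1
Interval (-4.0000, 0).

z* = -4.0000.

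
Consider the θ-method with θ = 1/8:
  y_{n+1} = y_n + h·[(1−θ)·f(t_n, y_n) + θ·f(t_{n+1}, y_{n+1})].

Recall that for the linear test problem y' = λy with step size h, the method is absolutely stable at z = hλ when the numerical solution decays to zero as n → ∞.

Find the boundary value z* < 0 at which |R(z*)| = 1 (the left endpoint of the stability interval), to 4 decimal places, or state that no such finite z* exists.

z* = -2.6667.

With y'=λy (z=hλ):
  y_{n+1} = y_n + z·[7/8·y_n + 1/8·y_{n+1}] ⇒ (1 − 1/8z)y_{n+1} = (1 + 7/8z)y_n
  R(z) = (1 + 7/8z)/(1 − 1/8z).

Solve |R(x)|<1 on ℝ⁻.
x=-1.01: |R|=0.1032
R=−1: 1+7/8x = −1+1/8x ⇒ -3/4x=2 ⇒ x=2/(-3/4)=-2.6667
Confirm numerically:
  x=-2.489: |R|=0.89837 <1
  x=-2.195: |R|=0.72241 <1
  x=-1.358: |R|=0.16093 <1
  x=-3.248: |R|=1.31010 >1
  x=-3.090: |R|=1.22904 >1
Interval (-2.6667, 0).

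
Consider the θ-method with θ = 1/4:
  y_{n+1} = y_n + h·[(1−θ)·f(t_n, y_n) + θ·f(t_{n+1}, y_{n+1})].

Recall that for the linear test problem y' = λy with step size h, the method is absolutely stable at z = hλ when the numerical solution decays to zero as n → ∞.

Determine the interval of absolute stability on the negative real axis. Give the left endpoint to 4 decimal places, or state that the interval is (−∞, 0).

(-4.0000, 0).

Set f=λy, z=hλ:
  y_{n+1} = y_n + z·[3/4·y_n + 1/4·y_{n+1}] ⇒ (1 − 1/4z)y_{n+1} = (1 + 3/4z)y_n
  ⇒ R(z) = (1 + 3/4z)/(1 − 1/4z).

Boundary: |R(x)|=1, x<0.
x=-1.73: |R|=0.2077
R=−1: 1+3/4x = −1+1/4x ⇒ -1/2x=2 ⇒ x=2/(-1/2)=-4.0000
Confirm numerically:
  x=-2.722: |R|=0.61976 <1
  x=-2.281: |R|=0.45263 <1
  x=-2.172: |R|=0.40765 <1
  x=-1.614: |R|=0.14998 <1
  x=-4.593: |R|=1.13802 >1
  x=-4.521: |R|=1.12229 >1
  x=-4.063: |R|=1.01563 >1
So |R|<1 on (-4.0000, 0).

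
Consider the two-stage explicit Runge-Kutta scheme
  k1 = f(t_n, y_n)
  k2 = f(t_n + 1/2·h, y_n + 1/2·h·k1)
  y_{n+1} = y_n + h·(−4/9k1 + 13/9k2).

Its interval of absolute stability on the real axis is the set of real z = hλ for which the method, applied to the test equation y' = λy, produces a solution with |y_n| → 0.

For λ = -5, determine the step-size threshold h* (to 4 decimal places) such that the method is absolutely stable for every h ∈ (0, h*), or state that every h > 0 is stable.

(-1.3846,0); λ=-5 ⇒ h* = (18/13)/5 = 0.2769.

With y'=λy (z=hλ):
  k1=λy_n ⇒ h·k1=z·y_n;  k2=λ(1+1/2z)y_n ⇒ h·k2=z(1+1/2z)y_n
  y_{n+1}/y_n = 1 − 4/9z + 13/9z(1+1/2z) = 1 + z + 13/18z²
  R(z) = 1 + z + 13/18z².

Find x<0 with |R(x)|<1.
x=-1.04: |R|=0.7412
R=1: x+13/18x²=0 ⇒ x=−18/13=-1.3846; min R=1−1/(4·13/18)=0.6538>−1
Confirm numerically:
  x=-1.223: |R|=0.85725 <1
  x=-1.020: |R|=0.73140 <1
  x=-0.977: |R|=0.71238 <1
  x=-0.764: |R|=0.65756 <1
  x=-1.559: |R|=1.19635 >1
  x=-1.534: |R|=1.16550 >1
Stable set (-1.3846, 0).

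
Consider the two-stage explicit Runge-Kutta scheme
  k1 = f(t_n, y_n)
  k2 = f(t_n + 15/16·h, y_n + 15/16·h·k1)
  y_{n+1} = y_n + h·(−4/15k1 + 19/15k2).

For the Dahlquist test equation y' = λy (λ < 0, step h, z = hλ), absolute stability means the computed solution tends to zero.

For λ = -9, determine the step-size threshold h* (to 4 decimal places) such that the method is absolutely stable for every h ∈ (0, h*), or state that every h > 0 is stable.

Set f=λy, z=hλ:
  k1=λy_n ⇒ h·k1=z·y_n;  k2=λ(1+15/16z)y_n ⇒ h·k2=z(1+15/16z)y_n
  y_{n+1}/y_n = 1 − 4/15z + 19/15z(1+15/16z) = 1 + z + 19/16z²
  R(z) = 1 + z + 19/16z².

Need |R(x)|<1, x<0.
x=-1.29: |R|=1.6861
R=1: x+19/16x²=0 ⇒ x=−16/19=-0.8421; min R=1−1/(4·19/16)=0.7895>−1
Confirm numerically:
  x=-0.712: |R|=0.89000 <1
  x=-0.394: |R|=0.79034 <1
  x=-0.388: |R|=0.79077 <1
  x=-1.293: |R|=1.69232 >1
  x=-0.910: |R|=1.07337 >1
So |R|<1 on (-0.8421, 0).

(-0.8421,0); λ=-9 ⇒ h* = (16/19)/9 = 0.0936.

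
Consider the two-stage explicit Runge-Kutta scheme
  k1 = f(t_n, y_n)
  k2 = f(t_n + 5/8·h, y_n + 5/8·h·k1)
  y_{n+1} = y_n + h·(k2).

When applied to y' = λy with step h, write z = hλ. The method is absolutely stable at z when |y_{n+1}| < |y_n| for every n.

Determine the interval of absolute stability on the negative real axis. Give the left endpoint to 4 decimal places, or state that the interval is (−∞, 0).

On y'=λy, z=hλ:
  k1=λy_n ⇒ h·k1=z·y_n;  k2=λ(1+5/8z)y_n ⇒ h·k2=z(1+5/8z)y_n
  y_{n+1}/y_n = 1 + z(1+5/8z) = 1 + z + 5/8z²
  R(z) = 1 + z + 5/8z².

Need |R(x)|<1, x<0.
x=-1.42: |R|=0.8402
R=1: x+5/8x²=0 ⇒ x=−8/5=-1.6000; min R=1−1/(4·5/8)=0.6000>−1
Confirm numerically:
  x=-1.436: |R|=0.85281 <1
  x=-1.218: |R|=0.70920 <1
  x=-1.175: |R|=0.68789 <1
  x=-1.770: |R|=1.18806 >1
  x=-1.731: |R|=1.14173 >1
  x=-1.694: |R|=1.09952 >1
So |R|<1 on (-1.6000, 0).

z∈(-1.6000,0).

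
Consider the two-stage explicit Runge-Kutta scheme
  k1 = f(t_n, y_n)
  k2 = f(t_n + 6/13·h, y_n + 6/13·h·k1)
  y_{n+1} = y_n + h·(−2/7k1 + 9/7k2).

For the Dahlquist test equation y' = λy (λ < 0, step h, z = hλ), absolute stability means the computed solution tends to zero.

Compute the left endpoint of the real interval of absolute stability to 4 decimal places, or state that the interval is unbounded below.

With y'=λy (z=hλ):
  k1=λy_n ⇒ h·k1=z·y_n;  k2=λ(1+6/13z)y_n ⇒ h·k2=z(1+6/13z)y_n
  y_{n+1}/y_n = 1 − 2/7z + 9/7z(1+6/13z) = 1 + z + 54/91z²
  ⇒ R(z) = 1 + z + 54/91z².

Boundary: |R(x)|=1, x<0.
x=-1.27: |R|=0.6871
R=1: x+54/91x²=0 ⇒ x=−91/54=-1.6852; min R=1−1/(4·54/91)=0.5787>−1
Confirm numerically:
  x=-1.647: |R|=0.96268 <1
  x=-0.730: |R|=0.58623 <1
  x=-0.717: |R|=0.58806 <1
  x=-1.758: |R|=1.07596 >1
  x=-1.731: |R|=1.04706 >1
  x=-1.709: |R|=1.02415 >1
So |R|<1 on (-1.6852, 0).

z* = -1.6852.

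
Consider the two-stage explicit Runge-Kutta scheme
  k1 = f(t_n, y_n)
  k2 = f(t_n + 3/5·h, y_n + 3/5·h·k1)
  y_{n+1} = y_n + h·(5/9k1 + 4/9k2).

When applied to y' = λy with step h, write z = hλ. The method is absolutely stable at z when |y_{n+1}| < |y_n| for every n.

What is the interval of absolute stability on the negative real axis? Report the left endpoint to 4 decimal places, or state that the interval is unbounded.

With y'=λy (z=hλ):
  k1=λy_n ⇒ h·k1=z·y_n;  k2=λ(1+3/5z)y_n ⇒ h·k2=z(1+3/5z)y_n
  y_{n+1}/y_n = 1 + 5/9z + 4/9z(1+3/5z) = 1 + z + 4/15z²
  R(z) = 1 + z + 4/15z².

Solve |R(x)|<1 on ℝ⁻.
x=-1.23: |R|=0.1734
R=1: x+4/15x²=0 ⇒ x=−15/4=-3.7500; min R=1−1/(4·4/15)=0.0625>−1
Confirm numerically:
  x=-3.471: |R|=0.74176 <1
  x=-3.180: |R|=0.51664 <1
  x=-2.236: |R|=0.09725 <1
  x=-2.132: |R|=0.08011 <1
  x=-4.146: |R|=1.43782 >1
  x=-4.014: |R|=1.28259 >1
  x=-3.863: |R|=1.11641 >1
Interval (-3.7500, 0).

z∈(-3.7500,0).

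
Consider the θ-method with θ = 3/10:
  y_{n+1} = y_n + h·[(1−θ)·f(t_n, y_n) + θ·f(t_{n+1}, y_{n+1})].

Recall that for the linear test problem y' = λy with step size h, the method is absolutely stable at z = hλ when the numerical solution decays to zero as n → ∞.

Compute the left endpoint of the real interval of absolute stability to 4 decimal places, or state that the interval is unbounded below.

z* = -5.0000.

Test eqn y'=λy, z=hλ:
  y_{n+1} = y_n + z·[7/10·y_n + 3/10·y_{n+1}] ⇒ (1 − 3/10z)y_{n+1} = (1 + 7/10z)y_n
  so R(z) = (1 + 7/10z)/(1 − 3/10z).

Solve |R(x)|<1 on ℝ⁻.
x=-1.65: |R|=0.1037
R=−1: 1+7/10x = −1+3/10x ⇒ -2/5x=2 ⇒ x=2/(-2/5)=-5.0000
Confirm numerically:
  x=-4.416: |R|=0.89952 <1
  x=-4.320: |R|=0.88153 <1
  x=-4.031: |R|=0.82456 <1
  x=-3.994: |R|=0.81694 <1
  x=-5.438: |R|=1.06658 >1
  x=-5.302: |R|=1.04663 >1
Interval (-5.0000, 0).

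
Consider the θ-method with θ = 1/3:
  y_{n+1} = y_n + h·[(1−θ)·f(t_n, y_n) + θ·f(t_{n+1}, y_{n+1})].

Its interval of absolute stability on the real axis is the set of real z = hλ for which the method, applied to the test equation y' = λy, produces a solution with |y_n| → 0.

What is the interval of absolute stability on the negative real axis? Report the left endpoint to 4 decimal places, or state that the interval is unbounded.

z∈(-6.0000,0).

With y'=λy (z=hλ):
  y_{n+1} = y_n + z·[2/3·y_n + 1/3·y_{n+1}] ⇒ (1 − 1/3z)y_{n+1} = (1 + 2/3z)y_n
  so R(z) = (1 + 2/3z)/(1 − 1/3z).

Solve |R(x)|<1 on ℝ⁻.
x=-0.8: |R|=0.3684
R=−1: 1+2/3x = −1+1/3x ⇒ -1/3x=2 ⇒ x=2/(-1/3)=-6.0000
Confirm numerically:
  x=-4.906: |R|=0.86162 <1
  x=-3.913: |R|=0.69811 <1
  x=-2.445: |R|=0.34711 <1
  x=-6.222: |R|=1.02407 >1
  x=-6.157: |R|=1.01715 >1
  x=-6.058: |R|=1.00640 >1
So |R|<1 on (-6.0000, 0).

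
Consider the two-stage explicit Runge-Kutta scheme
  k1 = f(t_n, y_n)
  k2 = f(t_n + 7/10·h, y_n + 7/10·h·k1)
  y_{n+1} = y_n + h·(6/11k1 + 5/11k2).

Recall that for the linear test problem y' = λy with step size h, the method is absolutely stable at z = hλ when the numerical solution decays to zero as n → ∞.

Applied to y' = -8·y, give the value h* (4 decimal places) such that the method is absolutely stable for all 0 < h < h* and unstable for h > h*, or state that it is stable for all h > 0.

(-3.1429,0); λ=-8 ⇒ h* = (22/7)/8 = 0.3929.

Test eqn y'=λy, z=hλ:
  k1=λy_n ⇒ h·k1=z·y_n;  k2=λ(1+7/10z)y_n ⇒ h·k2=z(1+7/10z)y_n
  y_{n+1}/y_n = 1 + 6/11z + 5/11z(1+7/10z) = 1 + z + 7/22z²
  Hence R(z) = 1 + z + 7/22z².

Solve |R(x)|<1 on ℝ⁻.
x=-1.51: |R|=0.2155
R=1: x+7/22x²=0 ⇒ x=−22/7=-3.1429; min R=1−1/(4·7/22)=0.2143>−1
Confirm numerically:
  x=-2.821: |R|=0.71110 <1
  x=-2.125: |R|=0.31179 <1
  x=-1.572: |R|=0.21429 <1
  x=-3.507: |R|=1.40633 >1
  x=-3.261: |R|=1.12258 >1
Stable set (-3.1429, 0).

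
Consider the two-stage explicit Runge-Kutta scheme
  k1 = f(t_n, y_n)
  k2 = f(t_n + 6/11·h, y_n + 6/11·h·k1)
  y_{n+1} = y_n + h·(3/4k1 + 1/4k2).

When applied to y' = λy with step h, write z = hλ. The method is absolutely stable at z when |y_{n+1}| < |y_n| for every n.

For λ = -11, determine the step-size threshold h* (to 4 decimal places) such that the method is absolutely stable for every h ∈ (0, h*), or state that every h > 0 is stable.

On y'=λy, z=hλ:
  k1=λy_n ⇒ h·k1=z·y_n;  k2=λ(1+6/11z)y_n ⇒ h·k2=z(1+6/11z)y_n
  y_{n+1}/y_n = 1 + 3/4z + 1/4z(1+6/11z) = 1 + z + 3/22z²
  Hence R(z) = 1 + z + 3/22z².

Solve |R(x)|<1 on ℝ⁻.
x=-1.69: |R|=0.3005
R=1: x+3/22x²=0 ⇒ x=−22/3=-7.3333; min R=1−1/(4·3/22)=-0.8333>−1
Confirm numerically:
  x=-6.984: |R|=0.66731 <1
  x=-6.876: |R|=0.57119 <1
  x=-4.431: |R|=0.75367 <1
  x=-4.302: |R|=0.77829 <1
  x=-7.531: |R|=1.20299 >1
  x=-7.378: |R|=1.04494 >1
Interval (-7.3333, 0).

(-7.3333,0); λ=-11 ⇒ h* = (22/3)/11 = 0.6667.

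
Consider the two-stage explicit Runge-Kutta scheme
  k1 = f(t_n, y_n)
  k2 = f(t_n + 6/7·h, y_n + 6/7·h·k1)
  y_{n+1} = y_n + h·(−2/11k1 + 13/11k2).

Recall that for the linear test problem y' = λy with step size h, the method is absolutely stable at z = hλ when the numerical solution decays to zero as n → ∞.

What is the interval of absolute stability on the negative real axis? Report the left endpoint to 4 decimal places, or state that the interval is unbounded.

(-0.9872, 0).

With y'=λy (z=hλ):
  k1=λy_n ⇒ h·k1=z·y_n;  k2=λ(1+6/7z)y_n ⇒ h·k2=z(1+6/7z)y_n
  y_{n+1}/y_n = 1 − 2/11z + 13/11z(1+6/7z) = 1 + z + 78/77z²
  so R(z) = 1 + z + 78/77z².

Solve |R(x)|<1 on ℝ⁻.
x=-0.33: |R|=0.7803
R=1: x+78/77x²=0 ⇒ x=−77/78=-0.9872; min R=1−1/(4·78/77)=0.7532>−1
Confirm numerically:
  x=-0.914: |R|=0.93225 <1
  x=-0.743: |R|=0.81622 <1
  x=-0.495: |R|=0.75321 <1
  x=-0.395: |R|=0.76305 <1
  x=-1.328: |R|=1.45849 >1
  x=-1.247: |R|=1.32820 >1
  x=-1.169: |R|=1.21531 >1
Interval (-0.9872, 0).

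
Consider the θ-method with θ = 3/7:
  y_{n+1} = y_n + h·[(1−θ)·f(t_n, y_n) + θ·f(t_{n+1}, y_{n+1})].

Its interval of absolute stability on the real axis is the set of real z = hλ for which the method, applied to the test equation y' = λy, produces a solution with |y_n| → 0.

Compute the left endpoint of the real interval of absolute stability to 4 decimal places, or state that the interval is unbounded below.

Test eqn y'=λy, z=hλ:
  y_{n+1} = y_n + z·[4/7·y_n + 3/7·y_{n+1}] ⇒ (1 − 3/7z)y_{n+1} = (1 + 4/7z)y_n
  Hence R(z) = (1 + 4/7z)/(1 − 3/7z).

Solve |R(x)|<1 on ℝ⁻.
x=-0.66: |R|=0.4855
R=−1: 1+4/7x = −1+3/7x ⇒ -1/7x=2 ⇒ x=2/(-1/7)=-14.0000
Confirm numerically:
  x=-10.313: |R|=0.90282 <1
  x=-9.284: |R|=0.86468 <1
  x=-7.229: |R|=0.76397 <1
  x=-14.590: |R|=1.01162 >1
  x=-14.325: |R|=1.00650 >1
Stable set (-14.0000, 0).

left endpoint -14.0000.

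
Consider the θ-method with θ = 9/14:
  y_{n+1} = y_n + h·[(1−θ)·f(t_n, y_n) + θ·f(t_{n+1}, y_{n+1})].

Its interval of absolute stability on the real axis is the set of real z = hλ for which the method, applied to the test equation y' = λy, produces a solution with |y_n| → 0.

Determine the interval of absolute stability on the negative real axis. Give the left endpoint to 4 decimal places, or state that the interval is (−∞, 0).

On y'=λy, z=hλ:
  y_{n+1} = y_n + z·[5/14·y_n + 9/14·y_{n+1}] ⇒ (1 − 9/14z)y_{n+1} = (1 + 5/14z)y_n
  Hence R(z) = (1 + 5/14z)/(1 − 9/14z).

Solve |R(x)|<1 on ℝ⁻.
x=-0.31: |R|=0.7415
x=-2: |R|=0.1250
x=-10: |R|=0.3462
x=-100: |R|=0.5317
θ=9/14≥1/2 ⇒ |1+5/14x|<|1−9/14x| ∀x<0 ⇒ stable on all of ℝ⁻.

interval (−∞, 0).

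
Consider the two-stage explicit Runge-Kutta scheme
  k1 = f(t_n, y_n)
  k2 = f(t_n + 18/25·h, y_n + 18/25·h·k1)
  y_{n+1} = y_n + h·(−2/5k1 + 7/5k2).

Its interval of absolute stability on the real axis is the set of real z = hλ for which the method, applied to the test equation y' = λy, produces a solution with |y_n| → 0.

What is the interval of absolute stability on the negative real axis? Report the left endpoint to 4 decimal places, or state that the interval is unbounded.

Set f=λy, z=hλ:
  k1=λy_n ⇒ h·k1=z·y_n;  k2=λ(1+18/25z)y_n ⇒ h·k2=z(1+18/25z)y_n
  y_{n+1}/y_n = 1 − 2/5z + 7/5z(1+18/25z) = 1 + z + 126/125z²
  R(z) = 1 + z + 126/125z².

Find x<0 with |R(x)|<1.
x=-1.45: |R|=1.6693
R=1: x+126/125x²=0 ⇒ x=−125/126=-0.9921; min R=1−1/(4·126/125)=0.7520>−1
Confirm numerically:
  x=-0.840: |R|=0.87124 <1
  x=-0.828: |R|=0.86307 <1
  x=-0.811: |R|=0.85198 <1
  x=-0.583: |R|=0.75961 <1
  x=-1.476: |R|=1.72000 >1
  x=-1.454: |R|=1.67703 >1
  x=-1.424: |R|=1.62000 >1
So |R|<1 on (-0.9921, 0).

(-0.9921, 0).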